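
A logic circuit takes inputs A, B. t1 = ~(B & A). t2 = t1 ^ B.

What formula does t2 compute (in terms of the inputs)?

(~(B & A)) ^ B

t1 = ~(B & A)
t2 = t1 ^ B = (~(B & A)) ^ B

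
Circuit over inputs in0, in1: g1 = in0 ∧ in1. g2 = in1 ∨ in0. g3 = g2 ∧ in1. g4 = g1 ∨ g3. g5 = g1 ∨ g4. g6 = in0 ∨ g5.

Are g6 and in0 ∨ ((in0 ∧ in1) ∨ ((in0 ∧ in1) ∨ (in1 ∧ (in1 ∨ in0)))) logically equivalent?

Yes

g1 = in0 ∧ in1
g2 = in1 ∨ in0
g3 = g2 ∧ in1 = (in1 ∨ in0) ∧ in1
g4 = g1 ∨ g3 = (in0 ∧ in1) ∨ ((in1 ∨ in0) ∧ in1)
g5 = g1 ∨ g4 = (in0 ∧ in1) ∨ ((in0 ∧ in1) ∨ ((in1 ∨ in0) ∧ in1))
g6 = in0 ∨ g5 = in0 ∨ ((in0 ∧ in1) ∨ ((in0 ∧ in1) ∨ ((in1 ∨ in0) ∧ in1)))
At in0=0, in1=0: circuit gives 0, formula gives 0.
At in0=0, in1=1: circuit gives 1, formula gives 1.
Agrees on all 4 inputs.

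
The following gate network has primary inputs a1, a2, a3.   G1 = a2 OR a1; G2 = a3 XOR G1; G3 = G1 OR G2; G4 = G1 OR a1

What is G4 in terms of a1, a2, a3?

(a2 OR a1) OR a1

G1 = a2 OR a1
G4 = G1 OR a1 = (a2 OR a1) OR a1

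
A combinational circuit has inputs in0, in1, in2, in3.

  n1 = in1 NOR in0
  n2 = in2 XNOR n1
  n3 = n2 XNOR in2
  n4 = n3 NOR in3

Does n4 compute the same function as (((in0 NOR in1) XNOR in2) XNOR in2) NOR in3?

n1 = in1 NOR in0
n2 = in2 XNOR n1 = in2 XNOR (in1 NOR in0)
n3 = n2 XNOR in2 = (in2 XNOR (in1 NOR in0)) XNOR in2
n4 = n3 NOR in3 = ((in2 XNOR (in1 NOR in0)) XNOR in2) NOR in3
At in0=0, in1=0, in2=0, in3=0: circuit gives 0, formula gives 0.
At in0=0, in1=1, in2=0, in3=0: circuit gives 1, formula gives 1.
Agrees on all 16 inputs.

Yes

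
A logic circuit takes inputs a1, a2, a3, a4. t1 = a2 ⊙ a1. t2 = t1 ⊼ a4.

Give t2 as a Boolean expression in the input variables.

t1 = a2 ⊙ a1
t2 = t1 ⊼ a4 = (a2 ⊙ a1) ⊼ a4

(a2 ⊙ a1) ⊼ a4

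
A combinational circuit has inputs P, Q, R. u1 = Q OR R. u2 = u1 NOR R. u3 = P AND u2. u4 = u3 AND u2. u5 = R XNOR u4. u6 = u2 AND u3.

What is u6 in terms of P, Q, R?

u1 = Q OR R
u2 = u1 NOR R = (Q OR R) NOR R
u3 = P AND u2 = P AND ((Q OR R) NOR R)
u6 = u2 AND u3 = ((Q OR R) NOR R) AND (P AND ((Q OR R) NOR R))

((Q OR R) NOR R) AND (P AND ((Q OR R) NOR R))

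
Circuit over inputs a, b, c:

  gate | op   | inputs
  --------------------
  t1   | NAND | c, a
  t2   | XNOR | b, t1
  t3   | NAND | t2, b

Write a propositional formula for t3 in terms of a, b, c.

(b XNOR (c NAND a)) NAND b

t1 = c NAND a
t2 = b XNOR t1 = b XNOR (c NAND a)
t3 = t2 NAND b = (b XNOR (c NAND a)) NAND b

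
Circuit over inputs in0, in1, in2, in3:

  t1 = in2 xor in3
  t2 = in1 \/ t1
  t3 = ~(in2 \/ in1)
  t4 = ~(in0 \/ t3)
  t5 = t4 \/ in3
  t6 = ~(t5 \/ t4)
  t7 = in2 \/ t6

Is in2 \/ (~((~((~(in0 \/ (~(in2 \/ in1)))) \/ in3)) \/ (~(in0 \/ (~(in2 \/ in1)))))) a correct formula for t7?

t3 = ~(in2 \/ in1)
t4 = ~(in0 \/ t3) = ~(in0 \/ (~(in2 \/ in1)))
t5 = t4 \/ in3 = (~(in0 \/ (~(in2 \/ in1)))) \/ in3
t6 = ~(t5 \/ t4) = ~(((~(in0 \/ (~(in2 \/ in1)))) \/ in3) \/ (~(in0 \/ (~(in2 \/ in1)))))
t7 = in2 \/ t6 = in2 \/ (~(((~(in0 \/ (~(in2 \/ in1)))) \/ in3) \/ (~(in0 \/ (~(in2 \/ in1))))))
At in0=0, in1=0, in2=0, in3=0: circuit gives 1, formula gives 0.

No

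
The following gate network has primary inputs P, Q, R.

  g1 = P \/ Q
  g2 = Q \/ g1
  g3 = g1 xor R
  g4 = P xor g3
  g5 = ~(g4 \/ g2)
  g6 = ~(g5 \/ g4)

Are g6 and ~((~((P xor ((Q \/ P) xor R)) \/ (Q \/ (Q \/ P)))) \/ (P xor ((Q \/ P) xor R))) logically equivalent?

g1 = P \/ Q
g2 = Q \/ g1 = Q \/ (P \/ Q)
g3 = g1 xor R = (P \/ Q) xor R
g4 = P xor g3 = P xor ((P \/ Q) xor R)
g5 = ~(g4 \/ g2) = ~((P xor ((P \/ Q) xor R)) \/ (Q \/ (P \/ Q)))
g6 = ~(g5 \/ g4) = ~((~((P xor ((P \/ Q) xor R)) \/ (Q \/ (P \/ Q)))) \/ (P xor ((P \/ Q) xor R)))
At P=0, Q=0, R=0: circuit gives 0, formula gives 0.
At P=0, Q=1, R=1: circuit gives 1, formula gives 1.
Agrees on all 8 inputs.

Yes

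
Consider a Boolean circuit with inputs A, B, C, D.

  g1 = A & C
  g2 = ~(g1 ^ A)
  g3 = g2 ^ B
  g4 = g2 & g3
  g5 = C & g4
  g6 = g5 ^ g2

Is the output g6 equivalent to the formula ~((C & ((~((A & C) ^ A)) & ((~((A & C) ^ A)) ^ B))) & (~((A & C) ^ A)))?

g1 = A & C
g2 = ~(g1 ^ A) = ~((A & C) ^ A)
g3 = g2 ^ B = (~((A & C) ^ A)) ^ B
g4 = g2 & g3 = (~((A & C) ^ A)) & ((~((A & C) ^ A)) ^ B)
g5 = C & g4 = C & ((~((A & C) ^ A)) & ((~((A & C) ^ A)) ^ B))
g6 = g5 ^ g2 = (C & ((~((A & C) ^ A)) & ((~((A & C) ^ A)) ^ B))) ^ (~((A & C) ^ A))
At A=1, B=0, C=0, D=0: circuit gives 0, formula gives 1.

No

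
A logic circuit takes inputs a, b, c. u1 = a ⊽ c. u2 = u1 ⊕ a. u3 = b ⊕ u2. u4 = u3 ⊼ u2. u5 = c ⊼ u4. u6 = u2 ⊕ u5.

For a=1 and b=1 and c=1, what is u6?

u1 = 1 ⊽ 1 = 0
u2 = 0 ⊕ 1 = 1
u3 = 1 ⊕ 1 = 0
u4 = 0 ⊼ 1 = 1
u5 = 1 ⊼ 1 = 0
u6 = 1 ⊕ 0 = 1

1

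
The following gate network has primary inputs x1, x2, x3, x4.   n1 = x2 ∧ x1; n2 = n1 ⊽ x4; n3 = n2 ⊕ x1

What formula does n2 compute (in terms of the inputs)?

n1 = x2 ∧ x1
n2 = n1 ⊽ x4 = (x2 ∧ x1) ⊽ x4

(x2 ∧ x1) ⊽ x4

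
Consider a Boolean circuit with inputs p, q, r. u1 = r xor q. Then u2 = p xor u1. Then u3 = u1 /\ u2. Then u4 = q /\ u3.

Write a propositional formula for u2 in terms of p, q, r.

u1 = r xor q
u2 = p xor u1 = p xor (r xor q)

p xor (r xor q)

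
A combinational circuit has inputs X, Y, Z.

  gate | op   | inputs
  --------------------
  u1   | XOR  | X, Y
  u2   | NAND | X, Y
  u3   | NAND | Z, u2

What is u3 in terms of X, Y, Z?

Z NAND (X NAND Y)

u2 = X NAND Y
u3 = Z NAND u2 = Z NAND (X NAND Y)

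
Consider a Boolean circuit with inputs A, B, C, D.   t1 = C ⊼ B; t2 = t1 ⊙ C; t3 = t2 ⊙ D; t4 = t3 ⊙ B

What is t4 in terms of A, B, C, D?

(((C ⊼ B) ⊙ C) ⊙ D) ⊙ B

t1 = C ⊼ B
t2 = t1 ⊙ C = (C ⊼ B) ⊙ C
t3 = t2 ⊙ D = ((C ⊼ B) ⊙ C) ⊙ D
t4 = t3 ⊙ B = (((C ⊼ B) ⊙ C) ⊙ D) ⊙ B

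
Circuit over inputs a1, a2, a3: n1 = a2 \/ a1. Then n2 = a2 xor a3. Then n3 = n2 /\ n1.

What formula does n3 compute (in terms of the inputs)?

n1 = a2 \/ a1
n2 = a2 xor a3
n3 = n2 /\ n1 = (a2 xor a3) /\ (a2 \/ a1)

(a2 xor a3) /\ (a2 \/ a1)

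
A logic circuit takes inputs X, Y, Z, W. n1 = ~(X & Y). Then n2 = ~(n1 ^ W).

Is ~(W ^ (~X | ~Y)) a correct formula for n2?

Yes

n1 = ~(X & Y)
n2 = ~(n1 ^ W) = ~((~(X & Y)) ^ W)
At X=0, Y=0, Z=0, W=0: circuit gives 0, formula gives 0.
At X=0, Y=0, Z=0, W=1: circuit gives 1, formula gives 1.
Agrees on all 16 inputs.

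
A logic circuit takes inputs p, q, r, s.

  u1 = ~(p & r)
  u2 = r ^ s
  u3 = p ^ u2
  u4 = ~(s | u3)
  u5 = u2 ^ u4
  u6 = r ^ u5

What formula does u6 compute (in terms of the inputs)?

r ^ ((r ^ s) ^ (~(s | (p ^ (r ^ s)))))

u2 = r ^ s
u3 = p ^ u2 = p ^ (r ^ s)
u4 = ~(s | u3) = ~(s | (p ^ (r ^ s)))
u5 = u2 ^ u4 = (r ^ s) ^ (~(s | (p ^ (r ^ s))))
u6 = r ^ u5 = r ^ ((r ^ s) ^ (~(s | (p ^ (r ^ s)))))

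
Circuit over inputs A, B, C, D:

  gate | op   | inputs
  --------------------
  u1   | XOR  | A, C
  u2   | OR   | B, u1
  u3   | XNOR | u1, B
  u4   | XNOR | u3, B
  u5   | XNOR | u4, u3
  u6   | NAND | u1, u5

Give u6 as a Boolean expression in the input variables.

u1 = A XOR C
u3 = u1 XNOR B = (A XOR C) XNOR B
u4 = u3 XNOR B = ((A XOR C) XNOR B) XNOR B
u5 = u4 XNOR u3 = (((A XOR C) XNOR B) XNOR B) XNOR ((A XOR C) XNOR B)
u6 = u1 NAND u5 = (A XOR C) NAND ((((A XOR C) XNOR B) XNOR B) XNOR ((A XOR C) XNOR B))

(A XOR C) NAND ((((A XOR C) XNOR B) XNOR B) XNOR ((A XOR C) XNOR B))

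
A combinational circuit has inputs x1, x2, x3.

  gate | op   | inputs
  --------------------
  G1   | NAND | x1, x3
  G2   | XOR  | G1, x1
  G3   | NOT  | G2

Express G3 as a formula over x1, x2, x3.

NOT ((x1 NAND x3) XOR x1)

G1 = x1 NAND x3
G2 = G1 XOR x1 = (x1 NAND x3) XOR x1
G3 = NOT G2 = NOT ((x1 NAND x3) XOR x1)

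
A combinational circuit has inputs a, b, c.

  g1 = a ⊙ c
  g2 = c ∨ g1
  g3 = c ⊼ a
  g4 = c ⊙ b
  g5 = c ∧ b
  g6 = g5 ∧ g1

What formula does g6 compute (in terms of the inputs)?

(c ∧ b) ∧ (a ⊙ c)

g1 = a ⊙ c
g5 = c ∧ b
g6 = g5 ∧ g1 = (c ∧ b) ∧ (a ⊙ c)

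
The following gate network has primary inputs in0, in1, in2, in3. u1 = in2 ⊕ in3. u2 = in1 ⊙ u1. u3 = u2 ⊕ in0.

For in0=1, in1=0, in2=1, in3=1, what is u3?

0

u1 = 1 ⊕ 1 = 0
u2 = 0 ⊙ 0 = 1
u3 = 1 ⊕ 1 = 0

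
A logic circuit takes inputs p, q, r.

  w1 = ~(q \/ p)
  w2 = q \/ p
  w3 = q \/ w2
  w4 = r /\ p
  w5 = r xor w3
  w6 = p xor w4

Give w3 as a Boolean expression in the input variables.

q \/ (q \/ p)

w2 = q \/ p
w3 = q \/ w2 = q \/ (q \/ p)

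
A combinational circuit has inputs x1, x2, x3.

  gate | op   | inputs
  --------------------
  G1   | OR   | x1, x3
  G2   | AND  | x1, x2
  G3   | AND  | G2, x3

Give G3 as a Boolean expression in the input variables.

G2 = x1 AND x2
G3 = G2 AND x3 = (x1 AND x2) AND x3

(x1 AND x2) AND x3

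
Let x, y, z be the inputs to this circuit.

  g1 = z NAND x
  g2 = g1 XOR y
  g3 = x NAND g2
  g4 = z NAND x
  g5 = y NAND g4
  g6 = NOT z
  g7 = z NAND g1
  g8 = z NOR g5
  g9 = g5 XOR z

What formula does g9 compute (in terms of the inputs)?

(y NAND (z NAND x)) XOR z

g4 = z NAND x
g5 = y NAND g4 = y NAND (z NAND x)
g9 = g5 XOR z = (y NAND (z NAND x)) XOR z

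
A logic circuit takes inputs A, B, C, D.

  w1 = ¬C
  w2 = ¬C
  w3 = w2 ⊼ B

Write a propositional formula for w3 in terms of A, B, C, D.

w2 = ¬C
w3 = w2 ⊼ B = ¬C ⊼ B

¬C ⊼ B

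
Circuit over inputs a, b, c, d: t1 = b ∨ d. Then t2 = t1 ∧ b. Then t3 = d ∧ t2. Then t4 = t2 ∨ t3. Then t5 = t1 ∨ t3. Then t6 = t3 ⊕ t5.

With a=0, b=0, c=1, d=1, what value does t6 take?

t1 = 0 ∨ 1 = 1
t2 = 1 ∧ 0 = 0
t3 = 1 ∧ 0 = 0
t5 = 1 ∨ 0 = 1
t6 = 0 ⊕ 1 = 1

1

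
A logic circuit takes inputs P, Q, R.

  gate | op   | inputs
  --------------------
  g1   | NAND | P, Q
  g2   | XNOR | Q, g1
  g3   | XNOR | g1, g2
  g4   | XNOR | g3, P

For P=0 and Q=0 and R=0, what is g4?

g1 = 0 NAND 0 = 1
g2 = 0 XNOR 1 = 0
g3 = 1 XNOR 0 = 0
g4 = 0 XNOR 0 = 1

1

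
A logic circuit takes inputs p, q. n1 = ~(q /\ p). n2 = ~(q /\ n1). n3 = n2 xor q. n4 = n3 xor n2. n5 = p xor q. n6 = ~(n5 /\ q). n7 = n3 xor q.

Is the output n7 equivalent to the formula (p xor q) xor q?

n1 = ~(q /\ p)
n2 = ~(q /\ n1) = ~(q /\ (~(q /\ p)))
n3 = n2 xor q = (~(q /\ (~(q /\ p)))) xor q
n7 = n3 xor q = ((~(q /\ (~(q /\ p)))) xor q) xor q
At p=0, q=0: circuit gives 1, formula gives 0.

No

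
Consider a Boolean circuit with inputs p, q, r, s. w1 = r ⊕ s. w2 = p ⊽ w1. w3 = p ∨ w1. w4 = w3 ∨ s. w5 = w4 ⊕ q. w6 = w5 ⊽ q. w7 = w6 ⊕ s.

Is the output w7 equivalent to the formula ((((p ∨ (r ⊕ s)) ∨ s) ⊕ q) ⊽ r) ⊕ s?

No

w1 = r ⊕ s
w3 = p ∨ w1 = p ∨ (r ⊕ s)
w4 = w3 ∨ s = (p ∨ (r ⊕ s)) ∨ s
w5 = w4 ⊕ q = ((p ∨ (r ⊕ s)) ∨ s) ⊕ q
w6 = w5 ⊽ q = (((p ∨ (r ⊕ s)) ∨ s) ⊕ q) ⊽ q
w7 = w6 ⊕ s = ((((p ∨ (r ⊕ s)) ∨ s) ⊕ q) ⊽ q) ⊕ s
At p=0, q=1, r=0, s=1: circuit gives 1, formula gives 0.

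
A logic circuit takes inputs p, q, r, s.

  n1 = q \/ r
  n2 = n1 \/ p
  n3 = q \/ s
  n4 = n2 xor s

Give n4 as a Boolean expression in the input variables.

((q \/ r) \/ p) xor s

n1 = q \/ r
n2 = n1 \/ p = (q \/ r) \/ p
n4 = n2 xor s = ((q \/ r) \/ p) xor s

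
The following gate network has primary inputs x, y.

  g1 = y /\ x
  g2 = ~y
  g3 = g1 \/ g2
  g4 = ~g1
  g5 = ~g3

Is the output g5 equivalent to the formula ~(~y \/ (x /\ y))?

Yes

g1 = y /\ x
g2 = ~y
g3 = g1 \/ g2 = (y /\ x) \/ ~y
g5 = ~g3 = ~((y /\ x) \/ ~y)
At x=0, y=0: circuit gives 0, formula gives 0.
At x=0, y=1: circuit gives 1, formula gives 1.
Agrees on all 4 inputs.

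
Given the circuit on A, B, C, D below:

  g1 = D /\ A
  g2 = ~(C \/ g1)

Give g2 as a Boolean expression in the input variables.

~(C \/ (D /\ A))

g1 = D /\ A
g2 = ~(C \/ g1) = ~(C \/ (D /\ A))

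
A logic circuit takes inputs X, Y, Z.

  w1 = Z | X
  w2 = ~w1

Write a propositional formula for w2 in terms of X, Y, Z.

w1 = Z | X
w2 = ~w1 = ~(Z | X)

~(Z | X)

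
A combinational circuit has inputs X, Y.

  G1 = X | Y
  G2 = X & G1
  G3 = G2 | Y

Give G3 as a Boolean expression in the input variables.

(X & (X | Y)) | Y

G1 = X | Y
G2 = X & G1 = X & (X | Y)
G3 = G2 | Y = (X & (X | Y)) | Y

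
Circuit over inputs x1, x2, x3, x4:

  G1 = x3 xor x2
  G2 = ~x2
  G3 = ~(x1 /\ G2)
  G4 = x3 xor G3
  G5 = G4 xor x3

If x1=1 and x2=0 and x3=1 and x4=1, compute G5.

0

G2 = ~0 = 1
G3 = ~(1 /\ 1) = 0
G4 = 1 xor 0 = 1
G5 = 1 xor 1 = 0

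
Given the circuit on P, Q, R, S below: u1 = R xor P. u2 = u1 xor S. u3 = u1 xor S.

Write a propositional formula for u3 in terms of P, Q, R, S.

(R xor P) xor S

u1 = R xor P
u3 = u1 xor S = (R xor P) xor S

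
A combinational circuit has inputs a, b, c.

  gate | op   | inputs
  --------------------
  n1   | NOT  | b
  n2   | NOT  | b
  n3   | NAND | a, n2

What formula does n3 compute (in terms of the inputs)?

n2 = NOT b
n3 = a NAND n2 = a NAND NOT b

a NAND NOT b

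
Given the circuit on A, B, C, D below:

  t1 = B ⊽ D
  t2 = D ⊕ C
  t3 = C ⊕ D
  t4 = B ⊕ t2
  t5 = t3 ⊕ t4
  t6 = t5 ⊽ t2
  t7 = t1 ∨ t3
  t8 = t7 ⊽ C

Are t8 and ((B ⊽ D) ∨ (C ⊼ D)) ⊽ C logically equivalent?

No

t1 = B ⊽ D
t3 = C ⊕ D
t7 = t1 ∨ t3 = (B ⊽ D) ∨ (C ⊕ D)
t8 = t7 ⊽ C = ((B ⊽ D) ∨ (C ⊕ D)) ⊽ C
At A=0, B=1, C=0, D=0: circuit gives 1, formula gives 0.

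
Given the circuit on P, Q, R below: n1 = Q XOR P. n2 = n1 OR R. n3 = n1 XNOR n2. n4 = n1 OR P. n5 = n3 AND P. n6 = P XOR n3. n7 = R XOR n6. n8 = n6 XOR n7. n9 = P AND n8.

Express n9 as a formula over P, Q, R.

P AND ((P XOR ((Q XOR P) XNOR ((Q XOR P) OR R))) XOR (R XOR (P XOR ((Q XOR P) XNOR ((Q XOR P) OR R)))))

n1 = Q XOR P
n2 = n1 OR R = (Q XOR P) OR R
n3 = n1 XNOR n2 = (Q XOR P) XNOR ((Q XOR P) OR R)
n6 = P XOR n3 = P XOR ((Q XOR P) XNOR ((Q XOR P) OR R))
n7 = R XOR n6 = R XOR (P XOR ((Q XOR P) XNOR ((Q XOR P) OR R)))
n8 = n6 XOR n7 = (P XOR ((Q XOR P) XNOR ((Q XOR P) OR R))) XOR (R XOR (P XOR ((Q XOR P) XNOR ((Q XOR P) OR R))))
n9 = P AND n8 = P AND ((P XOR ((Q XOR P) XNOR ((Q XOR P) OR R))) XOR (R XOR (P XOR ((Q XOR P) XNOR ((Q XOR P) OR R)))))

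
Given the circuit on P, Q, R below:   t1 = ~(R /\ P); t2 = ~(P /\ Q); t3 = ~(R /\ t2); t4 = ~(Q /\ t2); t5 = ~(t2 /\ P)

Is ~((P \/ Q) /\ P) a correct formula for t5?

t2 = ~(P /\ Q)
t5 = ~(t2 /\ P) = ~((~(P /\ Q)) /\ P)
At P=1, Q=1, R=0: circuit gives 1, formula gives 0.

No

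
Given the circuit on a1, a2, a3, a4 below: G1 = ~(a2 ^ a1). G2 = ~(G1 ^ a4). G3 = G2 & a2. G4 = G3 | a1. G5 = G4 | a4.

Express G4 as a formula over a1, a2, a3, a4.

G1 = ~(a2 ^ a1)
G2 = ~(G1 ^ a4) = ~((~(a2 ^ a1)) ^ a4)
G3 = G2 & a2 = (~((~(a2 ^ a1)) ^ a4)) & a2
G4 = G3 | a1 = ((~((~(a2 ^ a1)) ^ a4)) & a2) | a1

((~((~(a2 ^ a1)) ^ a4)) & a2) | a1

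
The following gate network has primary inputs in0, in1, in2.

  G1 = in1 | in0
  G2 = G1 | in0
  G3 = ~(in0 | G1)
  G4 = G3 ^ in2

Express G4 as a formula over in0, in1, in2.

G1 = in1 | in0
G3 = ~(in0 | G1) = ~(in0 | (in1 | in0))
G4 = G3 ^ in2 = (~(in0 | (in1 | in0))) ^ in2

(~(in0 | (in1 | in0))) ^ in2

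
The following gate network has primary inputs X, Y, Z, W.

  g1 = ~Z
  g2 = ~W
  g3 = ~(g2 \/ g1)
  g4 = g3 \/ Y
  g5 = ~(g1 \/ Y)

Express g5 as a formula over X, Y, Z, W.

g1 = ~Z
g5 = ~(g1 \/ Y) = ~(~Z \/ Y)

~(~Z \/ Y)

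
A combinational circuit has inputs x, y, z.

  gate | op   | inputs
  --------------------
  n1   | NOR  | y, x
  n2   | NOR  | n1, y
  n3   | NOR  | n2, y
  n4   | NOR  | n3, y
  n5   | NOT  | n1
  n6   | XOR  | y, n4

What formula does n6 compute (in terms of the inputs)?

y XOR ((((y NOR x) NOR y) NOR y) NOR y)

n1 = y NOR x
n2 = n1 NOR y = (y NOR x) NOR y
n3 = n2 NOR y = ((y NOR x) NOR y) NOR y
n4 = n3 NOR y = (((y NOR x) NOR y) NOR y) NOR y
n6 = y XOR n4 = y XOR ((((y NOR x) NOR y) NOR y) NOR y)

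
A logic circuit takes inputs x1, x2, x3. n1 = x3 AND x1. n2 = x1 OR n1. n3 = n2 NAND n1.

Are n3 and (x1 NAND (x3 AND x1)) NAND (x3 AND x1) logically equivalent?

No

n1 = x3 AND x1
n2 = x1 OR n1 = x1 OR (x3 AND x1)
n3 = n2 NAND n1 = (x1 OR (x3 AND x1)) NAND (x3 AND x1)
At x1=1, x2=0, x3=1: circuit gives 0, formula gives 1.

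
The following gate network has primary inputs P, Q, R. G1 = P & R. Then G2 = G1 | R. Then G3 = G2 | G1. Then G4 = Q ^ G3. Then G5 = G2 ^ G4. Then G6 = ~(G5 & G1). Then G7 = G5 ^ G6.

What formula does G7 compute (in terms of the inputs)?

G1 = P & R
G2 = G1 | R = (P & R) | R
G3 = G2 | G1 = ((P & R) | R) | (P & R)
G4 = Q ^ G3 = Q ^ (((P & R) | R) | (P & R))
G5 = G2 ^ G4 = ((P & R) | R) ^ (Q ^ (((P & R) | R) | (P & R)))
G6 = ~(G5 & G1) = ~((((P & R) | R) ^ (Q ^ (((P & R) | R) | (P & R)))) & (P & R))
G7 = G5 ^ G6 = (((P & R) | R) ^ (Q ^ (((P & R) | R) | (P & R)))) ^ (~((((P & R) | R) ^ (Q ^ (((P & R) | R) | (P & R)))) & (P & R)))

(((P & R) | R) ^ (Q ^ (((P & R) | R) | (P & R)))) ^ (~((((P & R) | R) ^ (Q ^ (((P & R) | R) | (P & R)))) & (P & R)))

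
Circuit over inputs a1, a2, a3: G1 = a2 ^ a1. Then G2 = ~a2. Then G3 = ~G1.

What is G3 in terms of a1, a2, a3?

~(a2 ^ a1)

G1 = a2 ^ a1
G3 = ~G1 = ~(a2 ^ a1)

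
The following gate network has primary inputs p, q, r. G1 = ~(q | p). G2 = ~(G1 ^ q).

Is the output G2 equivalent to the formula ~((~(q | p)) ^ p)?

G1 = ~(q | p)
G2 = ~(G1 ^ q) = ~((~(q | p)) ^ q)
At p=0, q=1, r=0: circuit gives 0, formula gives 1.

No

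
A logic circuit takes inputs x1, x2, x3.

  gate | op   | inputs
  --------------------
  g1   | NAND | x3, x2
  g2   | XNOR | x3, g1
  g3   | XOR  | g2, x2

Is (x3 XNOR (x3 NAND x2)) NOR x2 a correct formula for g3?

No

g1 = x3 NAND x2
g2 = x3 XNOR g1 = x3 XNOR (x3 NAND x2)
g3 = g2 XOR x2 = (x3 XNOR (x3 NAND x2)) XOR x2
At x1=0, x2=0, x3=0: circuit gives 0, formula gives 1.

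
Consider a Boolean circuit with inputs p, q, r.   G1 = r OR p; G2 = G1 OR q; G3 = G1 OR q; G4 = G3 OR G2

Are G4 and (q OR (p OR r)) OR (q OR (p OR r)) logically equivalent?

Yes

G1 = r OR p
G2 = G1 OR q = (r OR p) OR q
G3 = G1 OR q = (r OR p) OR q
G4 = G3 OR G2 = ((r OR p) OR q) OR ((r OR p) OR q)
At p=0, q=0, r=0: circuit gives 0, formula gives 0.
At p=0, q=0, r=1: circuit gives 1, formula gives 1.
Agrees on all 8 inputs.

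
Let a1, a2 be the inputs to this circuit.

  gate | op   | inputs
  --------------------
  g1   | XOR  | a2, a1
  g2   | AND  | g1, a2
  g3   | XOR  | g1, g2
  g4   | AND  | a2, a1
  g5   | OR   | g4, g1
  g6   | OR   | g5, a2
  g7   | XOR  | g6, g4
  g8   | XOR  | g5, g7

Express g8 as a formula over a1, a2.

g1 = a2 XOR a1
g4 = a2 AND a1
g5 = g4 OR g1 = (a2 AND a1) OR (a2 XOR a1)
g6 = g5 OR a2 = ((a2 AND a1) OR (a2 XOR a1)) OR a2
g7 = g6 XOR g4 = (((a2 AND a1) OR (a2 XOR a1)) OR a2) XOR (a2 AND a1)
g8 = g5 XOR g7 = ((a2 AND a1) OR (a2 XOR a1)) XOR ((((a2 AND a1) OR (a2 XOR a1)) OR a2) XOR (a2 AND a1))

((a2 AND a1) OR (a2 XOR a1)) XOR ((((a2 AND a1) OR (a2 XOR a1)) OR a2) XOR (a2 AND a1))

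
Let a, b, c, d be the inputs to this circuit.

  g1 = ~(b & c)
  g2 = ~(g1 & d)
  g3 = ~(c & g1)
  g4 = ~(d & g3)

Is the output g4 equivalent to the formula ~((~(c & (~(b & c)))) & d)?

g1 = ~(b & c)
g3 = ~(c & g1) = ~(c & (~(b & c)))
g4 = ~(d & g3) = ~(d & (~(c & (~(b & c)))))
At a=0, b=0, c=0, d=1: circuit gives 0, formula gives 0.
At a=0, b=0, c=0, d=0: circuit gives 1, formula gives 1.
Agrees on all 16 inputs.

Yes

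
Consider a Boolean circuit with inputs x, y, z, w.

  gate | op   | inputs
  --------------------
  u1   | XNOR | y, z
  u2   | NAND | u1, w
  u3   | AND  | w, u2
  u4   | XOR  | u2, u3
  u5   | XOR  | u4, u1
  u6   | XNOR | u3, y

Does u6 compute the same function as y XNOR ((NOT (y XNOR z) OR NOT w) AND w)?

Yes

u1 = y XNOR z
u2 = u1 NAND w = (y XNOR z) NAND w
u3 = w AND u2 = w AND ((y XNOR z) NAND w)
u6 = u3 XNOR y = (w AND ((y XNOR z) NAND w)) XNOR y
At x=0, y=0, z=1, w=1: circuit gives 0, formula gives 0.
At x=0, y=0, z=0, w=0: circuit gives 1, formula gives 1.
Agrees on all 16 inputs.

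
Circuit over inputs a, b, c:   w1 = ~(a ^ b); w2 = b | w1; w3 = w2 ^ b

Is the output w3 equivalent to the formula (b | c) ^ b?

w1 = ~(a ^ b)
w2 = b | w1 = b | (~(a ^ b))
w3 = w2 ^ b = (b | (~(a ^ b))) ^ b
At a=0, b=0, c=0: circuit gives 1, formula gives 0.

No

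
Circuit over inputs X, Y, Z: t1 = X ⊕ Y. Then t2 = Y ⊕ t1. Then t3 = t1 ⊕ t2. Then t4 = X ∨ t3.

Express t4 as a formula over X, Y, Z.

t1 = X ⊕ Y
t2 = Y ⊕ t1 = Y ⊕ (X ⊕ Y)
t3 = t1 ⊕ t2 = (X ⊕ Y) ⊕ (Y ⊕ (X ⊕ Y))
t4 = X ∨ t3 = X ∨ ((X ⊕ Y) ⊕ (Y ⊕ (X ⊕ Y)))

X ∨ ((X ⊕ Y) ⊕ (Y ⊕ (X ⊕ Y)))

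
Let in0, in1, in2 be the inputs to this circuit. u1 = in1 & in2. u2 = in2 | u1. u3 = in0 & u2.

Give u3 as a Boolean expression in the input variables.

u1 = in1 & in2
u2 = in2 | u1 = in2 | (in1 & in2)
u3 = in0 & u2 = in0 & (in2 | (in1 & in2))

in0 & (in2 | (in1 & in2))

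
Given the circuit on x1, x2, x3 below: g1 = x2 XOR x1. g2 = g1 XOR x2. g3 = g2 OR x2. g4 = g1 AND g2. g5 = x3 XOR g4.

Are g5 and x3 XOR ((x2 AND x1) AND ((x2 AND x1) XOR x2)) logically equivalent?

No

g1 = x2 XOR x1
g2 = g1 XOR x2 = (x2 XOR x1) XOR x2
g4 = g1 AND g2 = (x2 XOR x1) AND ((x2 XOR x1) XOR x2)
g5 = x3 XOR g4 = x3 XOR ((x2 XOR x1) AND ((x2 XOR x1) XOR x2))
At x1=1, x2=0, x3=0: circuit gives 1, formula gives 0.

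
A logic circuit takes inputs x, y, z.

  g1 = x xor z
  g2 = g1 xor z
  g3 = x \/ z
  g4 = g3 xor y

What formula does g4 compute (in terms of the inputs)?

(x \/ z) xor y

g3 = x \/ z
g4 = g3 xor y = (x \/ z) xor y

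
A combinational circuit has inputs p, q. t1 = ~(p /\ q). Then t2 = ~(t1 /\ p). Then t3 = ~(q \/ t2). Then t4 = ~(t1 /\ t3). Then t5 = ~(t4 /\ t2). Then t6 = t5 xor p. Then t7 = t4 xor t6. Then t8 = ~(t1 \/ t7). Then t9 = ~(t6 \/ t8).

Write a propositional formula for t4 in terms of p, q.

~((~(p /\ q)) /\ (~(q \/ (~((~(p /\ q)) /\ p)))))

t1 = ~(p /\ q)
t2 = ~(t1 /\ p) = ~((~(p /\ q)) /\ p)
t3 = ~(q \/ t2) = ~(q \/ (~((~(p /\ q)) /\ p)))
t4 = ~(t1 /\ t3) = ~((~(p /\ q)) /\ (~(q \/ (~((~(p /\ q)) /\ p)))))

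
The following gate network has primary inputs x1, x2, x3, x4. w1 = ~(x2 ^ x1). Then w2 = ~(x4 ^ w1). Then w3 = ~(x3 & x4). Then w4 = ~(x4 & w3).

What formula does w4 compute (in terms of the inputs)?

~(x4 & (~(x3 & x4)))

w3 = ~(x3 & x4)
w4 = ~(x4 & w3) = ~(x4 & (~(x3 & x4)))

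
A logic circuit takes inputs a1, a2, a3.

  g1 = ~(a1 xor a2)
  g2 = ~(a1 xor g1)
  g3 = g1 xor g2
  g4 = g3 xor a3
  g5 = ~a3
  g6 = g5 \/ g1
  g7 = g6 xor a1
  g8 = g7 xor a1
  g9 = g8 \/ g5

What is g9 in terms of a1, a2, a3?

g1 = ~(a1 xor a2)
g5 = ~a3
g6 = g5 \/ g1 = ~a3 \/ (~(a1 xor a2))
g7 = g6 xor a1 = (~a3 \/ (~(a1 xor a2))) xor a1
g8 = g7 xor a1 = ((~a3 \/ (~(a1 xor a2))) xor a1) xor a1
g9 = g8 \/ g5 = (((~a3 \/ (~(a1 xor a2))) xor a1) xor a1) \/ ~a3

(((~a3 \/ (~(a1 xor a2))) xor a1) xor a1) \/ ~a3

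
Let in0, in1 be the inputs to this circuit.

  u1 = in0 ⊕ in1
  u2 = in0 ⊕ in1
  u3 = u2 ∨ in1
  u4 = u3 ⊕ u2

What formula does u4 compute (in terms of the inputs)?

((in0 ⊕ in1) ∨ in1) ⊕ (in0 ⊕ in1)

u2 = in0 ⊕ in1
u3 = u2 ∨ in1 = (in0 ⊕ in1) ∨ in1
u4 = u3 ⊕ u2 = ((in0 ⊕ in1) ∨ in1) ⊕ (in0 ⊕ in1)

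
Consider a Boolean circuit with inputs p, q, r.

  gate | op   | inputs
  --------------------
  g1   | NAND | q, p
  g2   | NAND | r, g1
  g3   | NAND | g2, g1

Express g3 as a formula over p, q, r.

g1 = q NAND p
g2 = r NAND g1 = r NAND (q NAND p)
g3 = g2 NAND g1 = (r NAND (q NAND p)) NAND (q NAND p)

(r NAND (q NAND p)) NAND (q NAND p)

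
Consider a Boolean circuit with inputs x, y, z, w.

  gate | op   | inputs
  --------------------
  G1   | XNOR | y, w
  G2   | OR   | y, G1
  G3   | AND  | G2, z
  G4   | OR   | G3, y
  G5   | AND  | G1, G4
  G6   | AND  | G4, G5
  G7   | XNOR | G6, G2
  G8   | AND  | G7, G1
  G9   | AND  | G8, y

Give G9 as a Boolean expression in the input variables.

((((((y OR (y XNOR w)) AND z) OR y) AND ((y XNOR w) AND (((y OR (y XNOR w)) AND z) OR y))) XNOR (y OR (y XNOR w))) AND (y XNOR w)) AND y

G1 = y XNOR w
G2 = y OR G1 = y OR (y XNOR w)
G3 = G2 AND z = (y OR (y XNOR w)) AND z
G4 = G3 OR y = ((y OR (y XNOR w)) AND z) OR y
G5 = G1 AND G4 = (y XNOR w) AND (((y OR (y XNOR w)) AND z) OR y)
G6 = G4 AND G5 = (((y OR (y XNOR w)) AND z) OR y) AND ((y XNOR w) AND (((y OR (y XNOR w)) AND z) OR y))
G7 = G6 XNOR G2 = ((((y OR (y XNOR w)) AND z) OR y) AND ((y XNOR w) AND (((y OR (y XNOR w)) AND z) OR y))) XNOR (y OR (y XNOR w))
G8 = G7 AND G1 = (((((y OR (y XNOR w)) AND z) OR y) AND ((y XNOR w) AND (((y OR (y XNOR w)) AND z) OR y))) XNOR (y OR (y XNOR w))) AND (y XNOR w)
G9 = G8 AND y = ((((((y OR (y XNOR w)) AND z) OR y) AND ((y XNOR w) AND (((y OR (y XNOR w)) AND z) OR y))) XNOR (y OR (y XNOR w))) AND (y XNOR w)) AND y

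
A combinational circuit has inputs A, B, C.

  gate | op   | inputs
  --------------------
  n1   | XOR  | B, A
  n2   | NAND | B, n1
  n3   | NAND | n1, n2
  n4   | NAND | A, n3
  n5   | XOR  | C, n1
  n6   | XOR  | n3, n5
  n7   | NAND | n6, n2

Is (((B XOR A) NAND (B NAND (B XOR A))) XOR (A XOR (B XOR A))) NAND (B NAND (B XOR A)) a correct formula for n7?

No

n1 = B XOR A
n2 = B NAND n1 = B NAND (B XOR A)
n3 = n1 NAND n2 = (B XOR A) NAND (B NAND (B XOR A))
n5 = C XOR n1 = C XOR (B XOR A)
n6 = n3 XOR n5 = ((B XOR A) NAND (B NAND (B XOR A))) XOR (C XOR (B XOR A))
n7 = n6 NAND n2 = (((B XOR A) NAND (B NAND (B XOR A))) XOR (C XOR (B XOR A))) NAND (B NAND (B XOR A))
At A=0, B=0, C=1: circuit gives 1, formula gives 0.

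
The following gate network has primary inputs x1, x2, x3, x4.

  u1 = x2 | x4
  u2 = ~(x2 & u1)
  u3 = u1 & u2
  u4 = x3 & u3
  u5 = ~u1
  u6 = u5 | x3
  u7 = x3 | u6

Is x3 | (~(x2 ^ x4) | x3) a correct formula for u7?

u1 = x2 | x4
u5 = ~u1 = ~(x2 | x4)
u6 = u5 | x3 = ~(x2 | x4) | x3
u7 = x3 | u6 = x3 | (~(x2 | x4) | x3)
At x1=0, x2=1, x3=0, x4=1: circuit gives 0, formula gives 1.

No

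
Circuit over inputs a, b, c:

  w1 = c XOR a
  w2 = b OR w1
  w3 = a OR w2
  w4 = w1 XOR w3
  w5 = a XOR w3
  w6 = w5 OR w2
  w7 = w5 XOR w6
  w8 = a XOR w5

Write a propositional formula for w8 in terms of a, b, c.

a XOR (a XOR (a OR (b OR (c XOR a))))

w1 = c XOR a
w2 = b OR w1 = b OR (c XOR a)
w3 = a OR w2 = a OR (b OR (c XOR a))
w5 = a XOR w3 = a XOR (a OR (b OR (c XOR a)))
w8 = a XOR w5 = a XOR (a XOR (a OR (b OR (c XOR a))))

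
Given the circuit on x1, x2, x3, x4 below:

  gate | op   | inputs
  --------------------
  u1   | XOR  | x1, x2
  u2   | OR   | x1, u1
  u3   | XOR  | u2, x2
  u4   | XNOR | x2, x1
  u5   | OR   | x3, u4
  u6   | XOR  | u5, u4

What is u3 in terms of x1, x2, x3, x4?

(x1 OR (x1 XOR x2)) XOR x2

u1 = x1 XOR x2
u2 = x1 OR u1 = x1 OR (x1 XOR x2)
u3 = u2 XOR x2 = (x1 OR (x1 XOR x2)) XOR x2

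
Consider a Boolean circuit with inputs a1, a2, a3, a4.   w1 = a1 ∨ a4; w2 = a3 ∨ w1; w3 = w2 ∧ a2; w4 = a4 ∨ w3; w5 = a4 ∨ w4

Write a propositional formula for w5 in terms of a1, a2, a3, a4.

w1 = a1 ∨ a4
w2 = a3 ∨ w1 = a3 ∨ (a1 ∨ a4)
w3 = w2 ∧ a2 = (a3 ∨ (a1 ∨ a4)) ∧ a2
w4 = a4 ∨ w3 = a4 ∨ ((a3 ∨ (a1 ∨ a4)) ∧ a2)
w5 = a4 ∨ w4 = a4 ∨ (a4 ∨ ((a3 ∨ (a1 ∨ a4)) ∧ a2))

a4 ∨ (a4 ∨ ((a3 ∨ (a1 ∨ a4)) ∧ a2))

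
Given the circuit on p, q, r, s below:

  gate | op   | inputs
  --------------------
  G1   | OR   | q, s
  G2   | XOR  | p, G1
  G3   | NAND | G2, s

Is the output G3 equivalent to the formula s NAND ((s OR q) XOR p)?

Yes

G1 = q OR s
G2 = p XOR G1 = p XOR (q OR s)
G3 = G2 NAND s = (p XOR (q OR s)) NAND s
At p=0, q=0, r=0, s=1: circuit gives 0, formula gives 0.
At p=0, q=0, r=0, s=0: circuit gives 1, formula gives 1.
Agrees on all 16 inputs.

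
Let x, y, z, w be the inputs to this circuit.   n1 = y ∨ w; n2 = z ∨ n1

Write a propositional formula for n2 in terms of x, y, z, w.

z ∨ (y ∨ w)

n1 = y ∨ w
n2 = z ∨ n1 = z ∨ (y ∨ w)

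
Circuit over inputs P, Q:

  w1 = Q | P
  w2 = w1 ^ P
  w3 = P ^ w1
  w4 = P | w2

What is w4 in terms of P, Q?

P | ((Q | P) ^ P)

w1 = Q | P
w2 = w1 ^ P = (Q | P) ^ P
w4 = P | w2 = P | ((Q | P) ^ P)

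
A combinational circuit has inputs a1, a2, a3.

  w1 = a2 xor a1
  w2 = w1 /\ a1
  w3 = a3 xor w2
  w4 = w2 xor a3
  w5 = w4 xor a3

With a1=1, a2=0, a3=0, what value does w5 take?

w1 = 0 xor 1 = 1
w2 = 1 /\ 1 = 1
w4 = 1 xor 0 = 1
w5 = 1 xor 0 = 1

1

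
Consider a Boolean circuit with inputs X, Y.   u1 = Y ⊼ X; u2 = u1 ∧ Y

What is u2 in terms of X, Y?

(Y ⊼ X) ∧ Y

u1 = Y ⊼ X
u2 = u1 ∧ Y = (Y ⊼ X) ∧ Y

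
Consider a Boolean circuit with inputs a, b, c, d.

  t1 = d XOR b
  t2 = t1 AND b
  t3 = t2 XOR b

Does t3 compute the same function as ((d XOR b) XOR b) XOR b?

No

t1 = d XOR b
t2 = t1 AND b = (d XOR b) AND b
t3 = t2 XOR b = ((d XOR b) AND b) XOR b
At a=0, b=0, c=0, d=1: circuit gives 0, formula gives 1.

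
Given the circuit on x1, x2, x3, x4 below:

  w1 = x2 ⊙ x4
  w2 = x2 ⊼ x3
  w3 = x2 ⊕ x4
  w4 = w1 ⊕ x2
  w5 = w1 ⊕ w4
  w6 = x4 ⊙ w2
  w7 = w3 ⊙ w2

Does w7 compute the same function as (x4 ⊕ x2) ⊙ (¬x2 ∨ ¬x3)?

Yes

w2 = x2 ⊼ x3
w3 = x2 ⊕ x4
w7 = w3 ⊙ w2 = (x2 ⊕ x4) ⊙ (x2 ⊼ x3)
At x1=0, x2=0, x3=0, x4=0: circuit gives 0, formula gives 0.
At x1=0, x2=0, x3=0, x4=1: circuit gives 1, formula gives 1.
Agrees on all 16 inputs.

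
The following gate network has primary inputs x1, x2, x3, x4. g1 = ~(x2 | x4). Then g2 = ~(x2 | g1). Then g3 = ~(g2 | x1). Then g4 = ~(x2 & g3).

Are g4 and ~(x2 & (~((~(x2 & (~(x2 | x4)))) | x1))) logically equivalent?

No

g1 = ~(x2 | x4)
g2 = ~(x2 | g1) = ~(x2 | (~(x2 | x4)))
g3 = ~(g2 | x1) = ~((~(x2 | (~(x2 | x4)))) | x1)
g4 = ~(x2 & g3) = ~(x2 & (~((~(x2 | (~(x2 | x4)))) | x1)))
At x1=0, x2=1, x3=0, x4=0: circuit gives 0, formula gives 1.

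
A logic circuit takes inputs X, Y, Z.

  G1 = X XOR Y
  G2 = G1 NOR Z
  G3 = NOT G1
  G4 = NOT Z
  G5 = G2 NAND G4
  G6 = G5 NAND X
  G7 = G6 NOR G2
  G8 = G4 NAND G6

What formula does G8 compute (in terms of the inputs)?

NOT Z NAND ((((X XOR Y) NOR Z) NAND NOT Z) NAND X)

G1 = X XOR Y
G2 = G1 NOR Z = (X XOR Y) NOR Z
G4 = NOT Z
G5 = G2 NAND G4 = ((X XOR Y) NOR Z) NAND NOT Z
G6 = G5 NAND X = (((X XOR Y) NOR Z) NAND NOT Z) NAND X
G8 = G4 NAND G6 = NOT Z NAND ((((X XOR Y) NOR Z) NAND NOT Z) NAND X)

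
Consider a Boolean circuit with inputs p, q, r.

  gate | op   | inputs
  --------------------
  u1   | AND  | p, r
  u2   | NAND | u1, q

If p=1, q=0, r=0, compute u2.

u1 = 1 AND 0 = 0
u2 = 0 NAND 0 = 1

1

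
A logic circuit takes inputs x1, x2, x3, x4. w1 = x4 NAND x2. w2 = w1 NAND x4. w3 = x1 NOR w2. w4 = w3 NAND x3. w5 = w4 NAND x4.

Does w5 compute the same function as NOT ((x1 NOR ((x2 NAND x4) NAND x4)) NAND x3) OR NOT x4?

w1 = x4 NAND x2
w2 = w1 NAND x4 = (x4 NAND x2) NAND x4
w3 = x1 NOR w2 = x1 NOR ((x4 NAND x2) NAND x4)
w4 = w3 NAND x3 = (x1 NOR ((x4 NAND x2) NAND x4)) NAND x3
w5 = w4 NAND x4 = ((x1 NOR ((x4 NAND x2) NAND x4)) NAND x3) NAND x4
At x1=0, x2=0, x3=0, x4=1: circuit gives 0, formula gives 0.
At x1=0, x2=0, x3=0, x4=0: circuit gives 1, formula gives 1.
Agrees on all 16 inputs.

Yes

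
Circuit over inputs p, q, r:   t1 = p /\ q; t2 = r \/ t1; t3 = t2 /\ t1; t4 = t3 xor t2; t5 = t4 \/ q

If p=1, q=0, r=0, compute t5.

t1 = 1 /\ 0 = 0
t2 = 0 \/ 0 = 0
t3 = 0 /\ 0 = 0
t4 = 0 xor 0 = 0
t5 = 0 \/ 0 = 0

0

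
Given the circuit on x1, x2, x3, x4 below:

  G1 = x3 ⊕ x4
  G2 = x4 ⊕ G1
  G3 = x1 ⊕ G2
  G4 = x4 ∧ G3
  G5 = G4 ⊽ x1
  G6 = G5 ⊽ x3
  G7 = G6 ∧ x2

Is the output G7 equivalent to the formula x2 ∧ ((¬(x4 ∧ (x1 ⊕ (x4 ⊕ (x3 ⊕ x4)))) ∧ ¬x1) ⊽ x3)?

Yes

G1 = x3 ⊕ x4
G2 = x4 ⊕ G1 = x4 ⊕ (x3 ⊕ x4)
G3 = x1 ⊕ G2 = x1 ⊕ (x4 ⊕ (x3 ⊕ x4))
G4 = x4 ∧ G3 = x4 ∧ (x1 ⊕ (x4 ⊕ (x3 ⊕ x4)))
G5 = G4 ⊽ x1 = (x4 ∧ (x1 ⊕ (x4 ⊕ (x3 ⊕ x4)))) ⊽ x1
G6 = G5 ⊽ x3 = ((x4 ∧ (x1 ⊕ (x4 ⊕ (x3 ⊕ x4)))) ⊽ x1) ⊽ x3
G7 = G6 ∧ x2 = (((x4 ∧ (x1 ⊕ (x4 ⊕ (x3 ⊕ x4)))) ⊽ x1) ⊽ x3) ∧ x2
At x1=0, x2=0, x3=0, x4=0: circuit gives 0, formula gives 0.
At x1=1, x2=1, x3=0, x4=0: circuit gives 1, formula gives 1.
Agrees on all 16 inputs.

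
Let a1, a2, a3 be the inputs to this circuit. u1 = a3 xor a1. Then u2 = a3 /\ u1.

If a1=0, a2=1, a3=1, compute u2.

u1 = 1 xor 0 = 1
u2 = 1 /\ 1 = 1

1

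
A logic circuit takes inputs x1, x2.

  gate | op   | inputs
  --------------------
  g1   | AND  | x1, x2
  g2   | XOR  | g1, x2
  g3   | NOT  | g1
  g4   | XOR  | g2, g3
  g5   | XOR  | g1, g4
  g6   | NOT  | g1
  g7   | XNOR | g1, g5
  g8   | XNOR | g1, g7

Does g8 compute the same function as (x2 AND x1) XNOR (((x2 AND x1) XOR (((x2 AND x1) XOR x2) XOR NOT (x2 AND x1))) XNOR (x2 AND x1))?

g1 = x1 AND x2
g2 = g1 XOR x2 = (x1 AND x2) XOR x2
g3 = NOT g1 = NOT (x1 AND x2)
g4 = g2 XOR g3 = ((x1 AND x2) XOR x2) XOR NOT (x1 AND x2)
g5 = g1 XOR g4 = (x1 AND x2) XOR (((x1 AND x2) XOR x2) XOR NOT (x1 AND x2))
g7 = g1 XNOR g5 = (x1 AND x2) XNOR ((x1 AND x2) XOR (((x1 AND x2) XOR x2) XOR NOT (x1 AND x2)))
g8 = g1 XNOR g7 = (x1 AND x2) XNOR ((x1 AND x2) XNOR ((x1 AND x2) XOR (((x1 AND x2) XOR x2) XOR NOT (x1 AND x2))))
At x1=0, x2=1: circuit gives 0, formula gives 0.
At x1=0, x2=0: circuit gives 1, formula gives 1.
Agrees on all 4 inputs.

Yes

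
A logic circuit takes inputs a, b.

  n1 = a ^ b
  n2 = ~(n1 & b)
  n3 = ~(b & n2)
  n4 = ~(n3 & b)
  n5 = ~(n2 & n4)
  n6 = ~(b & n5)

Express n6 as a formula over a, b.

n1 = a ^ b
n2 = ~(n1 & b) = ~((a ^ b) & b)
n3 = ~(b & n2) = ~(b & (~((a ^ b) & b)))
n4 = ~(n3 & b) = ~((~(b & (~((a ^ b) & b)))) & b)
n5 = ~(n2 & n4) = ~((~((a ^ b) & b)) & (~((~(b & (~((a ^ b) & b)))) & b)))
n6 = ~(b & n5) = ~(b & (~((~((a ^ b) & b)) & (~((~(b & (~((a ^ b) & b)))) & b)))))

~(b & (~((~((a ^ b) & b)) & (~((~(b & (~((a ^ b) & b)))) & b)))))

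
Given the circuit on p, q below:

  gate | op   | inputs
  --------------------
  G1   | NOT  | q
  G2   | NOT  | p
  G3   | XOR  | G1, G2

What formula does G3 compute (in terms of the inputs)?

G1 = NOT q
G2 = NOT p
G3 = G1 XOR G2 = NOT q XOR NOT p

NOT q XOR NOT p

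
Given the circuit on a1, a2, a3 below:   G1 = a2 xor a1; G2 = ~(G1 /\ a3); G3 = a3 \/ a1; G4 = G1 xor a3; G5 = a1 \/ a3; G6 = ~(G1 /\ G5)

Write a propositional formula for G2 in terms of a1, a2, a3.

G1 = a2 xor a1
G2 = ~(G1 /\ a3) = ~((a2 xor a1) /\ a3)

~((a2 xor a1) /\ a3)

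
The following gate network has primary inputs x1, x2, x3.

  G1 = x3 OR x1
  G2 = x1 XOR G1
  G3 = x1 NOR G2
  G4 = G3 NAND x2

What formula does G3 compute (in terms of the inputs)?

x1 NOR (x1 XOR (x3 OR x1))

G1 = x3 OR x1
G2 = x1 XOR G1 = x1 XOR (x3 OR x1)
G3 = x1 NOR G2 = x1 NOR (x1 XOR (x3 OR x1))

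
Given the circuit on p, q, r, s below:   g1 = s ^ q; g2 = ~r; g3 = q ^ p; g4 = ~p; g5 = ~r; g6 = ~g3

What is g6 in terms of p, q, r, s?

g3 = q ^ p
g6 = ~g3 = ~(q ^ p)

~(q ^ p)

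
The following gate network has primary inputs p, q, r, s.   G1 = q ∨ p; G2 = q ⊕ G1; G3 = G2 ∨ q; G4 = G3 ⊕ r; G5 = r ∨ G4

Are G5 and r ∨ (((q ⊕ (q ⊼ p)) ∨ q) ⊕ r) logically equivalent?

G1 = q ∨ p
G2 = q ⊕ G1 = q ⊕ (q ∨ p)
G3 = G2 ∨ q = (q ⊕ (q ∨ p)) ∨ q
G4 = G3 ⊕ r = ((q ⊕ (q ∨ p)) ∨ q) ⊕ r
G5 = r ∨ G4 = r ∨ (((q ⊕ (q ∨ p)) ∨ q) ⊕ r)
At p=0, q=0, r=0, s=0: circuit gives 0, formula gives 1.

No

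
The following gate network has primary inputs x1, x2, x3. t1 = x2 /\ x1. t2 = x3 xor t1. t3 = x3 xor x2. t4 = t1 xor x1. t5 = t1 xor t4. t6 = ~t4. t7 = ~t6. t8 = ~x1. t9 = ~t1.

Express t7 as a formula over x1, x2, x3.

~~((x2 /\ x1) xor x1)

t1 = x2 /\ x1
t4 = t1 xor x1 = (x2 /\ x1) xor x1
t6 = ~t4 = ~((x2 /\ x1) xor x1)
t7 = ~t6 = ~~((x2 /\ x1) xor x1)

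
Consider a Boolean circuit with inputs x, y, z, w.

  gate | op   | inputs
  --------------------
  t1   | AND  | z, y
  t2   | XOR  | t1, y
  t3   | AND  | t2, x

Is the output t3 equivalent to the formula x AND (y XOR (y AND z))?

Yes

t1 = z AND y
t2 = t1 XOR y = (z AND y) XOR y
t3 = t2 AND x = ((z AND y) XOR y) AND x
At x=0, y=0, z=0, w=0: circuit gives 0, formula gives 0.
At x=1, y=1, z=0, w=0: circuit gives 1, formula gives 1.
Agrees on all 16 inputs.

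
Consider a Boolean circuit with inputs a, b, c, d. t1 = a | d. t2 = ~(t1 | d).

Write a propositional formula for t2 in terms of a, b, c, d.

t1 = a | d
t2 = ~(t1 | d) = ~((a | d) | d)

~((a | d) | d)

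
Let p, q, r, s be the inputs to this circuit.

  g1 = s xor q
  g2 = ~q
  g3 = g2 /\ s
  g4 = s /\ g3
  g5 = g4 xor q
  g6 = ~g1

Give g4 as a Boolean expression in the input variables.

g2 = ~q
g3 = g2 /\ s = ~q /\ s
g4 = s /\ g3 = s /\ (~q /\ s)

s /\ (~q /\ s)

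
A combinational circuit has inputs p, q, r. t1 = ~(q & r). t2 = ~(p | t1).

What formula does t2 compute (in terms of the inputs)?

t1 = ~(q & r)
t2 = ~(p | t1) = ~(p | (~(q & r)))

~(p | (~(q & r)))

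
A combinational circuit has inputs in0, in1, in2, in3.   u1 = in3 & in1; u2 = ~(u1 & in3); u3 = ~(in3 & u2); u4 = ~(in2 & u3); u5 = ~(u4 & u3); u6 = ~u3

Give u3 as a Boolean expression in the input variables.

u1 = in3 & in1
u2 = ~(u1 & in3) = ~((in3 & in1) & in3)
u3 = ~(in3 & u2) = ~(in3 & (~((in3 & in1) & in3)))

~(in3 & (~((in3 & in1) & in3)))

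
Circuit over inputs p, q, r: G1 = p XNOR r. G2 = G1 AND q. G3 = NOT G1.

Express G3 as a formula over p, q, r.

NOT (p XNOR r)

G1 = p XNOR r
G3 = NOT G1 = NOT (p XNOR r)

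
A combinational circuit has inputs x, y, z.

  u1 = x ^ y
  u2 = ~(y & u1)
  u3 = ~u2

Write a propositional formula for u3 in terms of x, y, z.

u1 = x ^ y
u2 = ~(y & u1) = ~(y & (x ^ y))
u3 = ~u2 = ~(~(y & (x ^ y)))

~(~(y & (x ^ y)))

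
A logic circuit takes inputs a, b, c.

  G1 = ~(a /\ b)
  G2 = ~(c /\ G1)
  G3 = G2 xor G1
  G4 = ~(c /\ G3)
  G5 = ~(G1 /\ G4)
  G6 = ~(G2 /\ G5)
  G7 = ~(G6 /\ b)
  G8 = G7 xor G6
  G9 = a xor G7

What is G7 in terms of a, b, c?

~((~((~(c /\ (~(a /\ b)))) /\ (~((~(a /\ b)) /\ (~(c /\ ((~(c /\ (~(a /\ b)))) xor (~(a /\ b))))))))) /\ b)

G1 = ~(a /\ b)
G2 = ~(c /\ G1) = ~(c /\ (~(a /\ b)))
G3 = G2 xor G1 = (~(c /\ (~(a /\ b)))) xor (~(a /\ b))
G4 = ~(c /\ G3) = ~(c /\ ((~(c /\ (~(a /\ b)))) xor (~(a /\ b))))
G5 = ~(G1 /\ G4) = ~((~(a /\ b)) /\ (~(c /\ ((~(c /\ (~(a /\ b)))) xor (~(a /\ b))))))
G6 = ~(G2 /\ G5) = ~((~(c /\ (~(a /\ b)))) /\ (~((~(a /\ b)) /\ (~(c /\ ((~(c /\ (~(a /\ b)))) xor (~(a /\ b))))))))
G7 = ~(G6 /\ b) = ~((~((~(c /\ (~(a /\ b)))) /\ (~((~(a /\ b)) /\ (~(c /\ ((~(c /\ (~(a /\ b)))) xor (~(a /\ b))))))))) /\ b)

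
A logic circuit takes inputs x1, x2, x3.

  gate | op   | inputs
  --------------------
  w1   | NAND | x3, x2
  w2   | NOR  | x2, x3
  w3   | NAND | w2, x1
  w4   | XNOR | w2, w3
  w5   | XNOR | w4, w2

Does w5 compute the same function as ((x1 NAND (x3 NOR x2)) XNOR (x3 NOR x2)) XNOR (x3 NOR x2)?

w2 = x2 NOR x3
w3 = w2 NAND x1 = (x2 NOR x3) NAND x1
w4 = w2 XNOR w3 = (x2 NOR x3) XNOR ((x2 NOR x3) NAND x1)
w5 = w4 XNOR w2 = ((x2 NOR x3) XNOR ((x2 NOR x3) NAND x1)) XNOR (x2 NOR x3)
At x1=1, x2=0, x3=0: circuit gives 0, formula gives 0.
At x1=0, x2=0, x3=0: circuit gives 1, formula gives 1.
Agrees on all 8 inputs.

Yes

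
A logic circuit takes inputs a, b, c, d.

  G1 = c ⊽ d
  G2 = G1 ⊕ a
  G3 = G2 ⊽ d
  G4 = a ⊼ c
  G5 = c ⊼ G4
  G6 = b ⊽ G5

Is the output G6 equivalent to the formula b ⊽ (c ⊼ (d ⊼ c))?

No

G4 = a ⊼ c
G5 = c ⊼ G4 = c ⊼ (a ⊼ c)
G6 = b ⊽ G5 = b ⊽ (c ⊼ (a ⊼ c))
At a=0, b=0, c=1, d=1: circuit gives 1, formula gives 0.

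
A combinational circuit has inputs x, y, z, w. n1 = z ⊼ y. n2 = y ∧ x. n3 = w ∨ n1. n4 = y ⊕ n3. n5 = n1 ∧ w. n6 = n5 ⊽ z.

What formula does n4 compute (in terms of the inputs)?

n1 = z ⊼ y
n3 = w ∨ n1 = w ∨ (z ⊼ y)
n4 = y ⊕ n3 = y ⊕ (w ∨ (z ⊼ y))

y ⊕ (w ∨ (z ⊼ y))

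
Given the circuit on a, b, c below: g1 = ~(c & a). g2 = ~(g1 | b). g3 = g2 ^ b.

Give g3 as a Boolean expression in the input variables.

(~((~(c & a)) | b)) ^ b

g1 = ~(c & a)
g2 = ~(g1 | b) = ~((~(c & a)) | b)
g3 = g2 ^ b = (~((~(c & a)) | b)) ^ b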